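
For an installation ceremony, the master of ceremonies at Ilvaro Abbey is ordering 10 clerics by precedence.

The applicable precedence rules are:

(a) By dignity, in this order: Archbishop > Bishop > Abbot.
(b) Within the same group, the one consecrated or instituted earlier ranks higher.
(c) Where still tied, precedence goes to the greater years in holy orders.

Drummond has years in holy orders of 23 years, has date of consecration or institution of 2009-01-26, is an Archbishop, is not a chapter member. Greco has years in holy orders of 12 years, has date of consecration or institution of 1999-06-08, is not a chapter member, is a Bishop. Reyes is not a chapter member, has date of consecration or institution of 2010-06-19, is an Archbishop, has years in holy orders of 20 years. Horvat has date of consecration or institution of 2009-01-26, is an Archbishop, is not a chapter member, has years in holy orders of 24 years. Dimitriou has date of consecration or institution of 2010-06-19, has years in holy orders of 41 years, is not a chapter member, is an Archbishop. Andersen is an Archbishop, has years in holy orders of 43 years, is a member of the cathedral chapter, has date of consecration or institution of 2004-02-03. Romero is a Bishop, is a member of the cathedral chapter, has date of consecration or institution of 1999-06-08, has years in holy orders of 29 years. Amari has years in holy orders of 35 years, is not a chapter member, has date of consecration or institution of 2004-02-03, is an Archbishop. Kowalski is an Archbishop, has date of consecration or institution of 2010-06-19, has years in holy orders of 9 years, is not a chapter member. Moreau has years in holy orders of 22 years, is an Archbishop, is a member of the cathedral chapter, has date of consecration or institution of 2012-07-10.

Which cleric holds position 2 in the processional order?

By dignity: Andersen, Amari, Horvat, Drummond, Dimitriou, Reyes, Kowalski and Moreau (Archbishop); then Romero and Greco (Bishop).
Among Andersen, Amari, Horvat, Drummond, Dimitriou, Reyes, Kowalski and Moreau, by date of consecration or institution (earlier first): Andersen and Amari (2004-02-03) before Horvat and Drummond (2009-01-26) before Dimitriou, Reyes and Kowalski (2010-06-19) before Moreau (2012-07-10).
Among Andersen and Amari, by years in holy orders (higher first): Andersen (43 years) before Amari (35 years).
Among Horvat and Drummond, by years in holy orders (higher first): Horvat (24 years) before Drummond (23 years).
Among Dimitriou, Reyes and Kowalski, by years in holy orders (higher first): Dimitriou (41 years) before Reyes (20 years) before Kowalski (9 years).
Romero and Greco both have date of consecration or institution 1999-06-08, so the next rule applies.
Among Romero and Greco, by years in holy orders (higher first): Romero (29 years) before Greco (12 years).
Order: Andersen, Amari, Horvat, Drummond, Dimitriou, Reyes, Kowalski, Moreau, Romero, Greco.

Amari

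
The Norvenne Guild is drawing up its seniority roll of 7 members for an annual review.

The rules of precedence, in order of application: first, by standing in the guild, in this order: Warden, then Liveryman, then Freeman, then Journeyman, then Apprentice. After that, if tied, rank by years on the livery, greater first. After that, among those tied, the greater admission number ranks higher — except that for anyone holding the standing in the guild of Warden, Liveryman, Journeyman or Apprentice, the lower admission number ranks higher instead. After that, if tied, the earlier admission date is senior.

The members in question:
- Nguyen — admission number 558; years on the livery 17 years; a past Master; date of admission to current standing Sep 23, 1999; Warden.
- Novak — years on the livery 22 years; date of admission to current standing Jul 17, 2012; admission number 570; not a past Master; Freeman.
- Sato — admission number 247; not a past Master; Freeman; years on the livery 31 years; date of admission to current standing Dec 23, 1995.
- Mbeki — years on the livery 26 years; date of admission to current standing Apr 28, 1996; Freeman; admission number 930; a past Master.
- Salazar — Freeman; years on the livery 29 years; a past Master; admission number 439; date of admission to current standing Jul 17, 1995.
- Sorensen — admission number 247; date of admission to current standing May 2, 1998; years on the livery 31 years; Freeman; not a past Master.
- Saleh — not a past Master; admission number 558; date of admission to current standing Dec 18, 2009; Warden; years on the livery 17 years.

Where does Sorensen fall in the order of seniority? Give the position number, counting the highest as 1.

By standing in the guild: Nguyen and Saleh (Warden); then Sato, Sorensen, Salazar, Mbeki and Novak (Freeman).
Nguyen and Saleh both have years on the livery 17 years, so the next rule applies.
Nguyen and Saleh both have admission number 558, so the next rule applies.
Among Nguyen and Saleh, by date of admission to current standing (earlier first): Nguyen (Sep 23, 1999) before Saleh (Dec 18, 2009).
Among Sato, Sorensen, Salazar, Mbeki and Novak, by years on the livery (higher first): Sato and Sorensen (31 years) before Salazar (29 years) before Mbeki (26 years) before Novak (22 years).
Sato and Sorensen both have admission number 247, so the next rule applies.
Among Sato and Sorensen, by date of admission to current standing (earlier first): Sato (Dec 23, 1995) before Sorensen (May 2, 1998).
Order: Nguyen, Saleh, Sato, Sorensen, Salazar, Mbeki, Novak. So position 4.

4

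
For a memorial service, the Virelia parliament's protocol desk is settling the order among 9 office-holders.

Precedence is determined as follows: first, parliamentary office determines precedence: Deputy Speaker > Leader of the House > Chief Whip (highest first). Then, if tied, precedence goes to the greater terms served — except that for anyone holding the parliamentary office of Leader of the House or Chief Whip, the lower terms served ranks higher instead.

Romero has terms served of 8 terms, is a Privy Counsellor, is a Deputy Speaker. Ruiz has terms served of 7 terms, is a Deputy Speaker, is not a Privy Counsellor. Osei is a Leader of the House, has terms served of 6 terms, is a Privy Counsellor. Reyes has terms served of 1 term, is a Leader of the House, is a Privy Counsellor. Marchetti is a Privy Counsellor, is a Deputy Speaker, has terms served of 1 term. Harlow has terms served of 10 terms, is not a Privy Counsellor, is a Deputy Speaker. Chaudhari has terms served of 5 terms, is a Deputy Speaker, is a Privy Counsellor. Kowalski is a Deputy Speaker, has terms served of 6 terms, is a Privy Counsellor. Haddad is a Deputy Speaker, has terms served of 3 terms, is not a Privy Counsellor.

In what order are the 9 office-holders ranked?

Harlow, Romero, Ruiz, Kowalski, Chaudhari, Haddad, Marchetti, Reyes, Osei

By parliamentary office: Harlow, Romero, Ruiz, Kowalski, Chaudhari, Haddad and Marchetti (Deputy Speaker); then Reyes and Osei (Leader of the House).
Among Harlow, Romero, Ruiz, Kowalski, Chaudhari, Haddad and Marchetti, by terms served (higher first): Harlow (10 terms) before Romero (8 terms) before Ruiz (7 terms) before Kowalski (6 terms) before Chaudhari (5 terms) before Haddad (3 terms) before Marchetti (1 term).
Among Reyes and Osei, by terms served (lower first) (reversed rule for this group): Reyes (1 term) before Osei (6 terms).
Full order: Harlow, Romero, Ruiz, Kowalski, Chaudhari, Haddad, Marchetti, Reyes, Osei.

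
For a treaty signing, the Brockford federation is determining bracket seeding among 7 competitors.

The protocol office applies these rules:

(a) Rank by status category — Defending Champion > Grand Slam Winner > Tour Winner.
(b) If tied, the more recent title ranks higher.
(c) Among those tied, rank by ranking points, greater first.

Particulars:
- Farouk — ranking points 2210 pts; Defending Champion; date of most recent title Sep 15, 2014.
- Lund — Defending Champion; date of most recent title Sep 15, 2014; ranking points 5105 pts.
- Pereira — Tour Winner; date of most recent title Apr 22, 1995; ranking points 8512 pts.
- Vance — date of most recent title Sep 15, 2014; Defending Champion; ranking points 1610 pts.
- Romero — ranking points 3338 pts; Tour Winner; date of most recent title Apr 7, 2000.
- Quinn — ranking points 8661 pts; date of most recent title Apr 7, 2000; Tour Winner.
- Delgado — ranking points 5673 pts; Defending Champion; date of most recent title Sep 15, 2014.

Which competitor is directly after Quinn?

By status category: Delgado, Lund, Farouk and Vance (Defending Champion); then Quinn, Romero and Pereira (Tour Winner).
Delgado, Lund, Farouk and Vance all have date of most recent title Sep 15, 2014, so the next rule applies.
Among Delgado, Lund, Farouk and Vance, by ranking points (higher first): Delgado (5673 pts) before Lund (5105 pts) before Farouk (2210 pts) before Vance (1610 pts).
Among Quinn, Romero and Pereira, by date of most recent title (later first): Quinn and Romero (Apr 7, 2000) before Pereira (Apr 22, 1995).
Among Quinn and Romero, by ranking points (higher first): Quinn (8661 pts) before Romero (3338 pts).
Order: Delgado, Lund, Farouk, Vance, Quinn, Romero, Pereira.

Romero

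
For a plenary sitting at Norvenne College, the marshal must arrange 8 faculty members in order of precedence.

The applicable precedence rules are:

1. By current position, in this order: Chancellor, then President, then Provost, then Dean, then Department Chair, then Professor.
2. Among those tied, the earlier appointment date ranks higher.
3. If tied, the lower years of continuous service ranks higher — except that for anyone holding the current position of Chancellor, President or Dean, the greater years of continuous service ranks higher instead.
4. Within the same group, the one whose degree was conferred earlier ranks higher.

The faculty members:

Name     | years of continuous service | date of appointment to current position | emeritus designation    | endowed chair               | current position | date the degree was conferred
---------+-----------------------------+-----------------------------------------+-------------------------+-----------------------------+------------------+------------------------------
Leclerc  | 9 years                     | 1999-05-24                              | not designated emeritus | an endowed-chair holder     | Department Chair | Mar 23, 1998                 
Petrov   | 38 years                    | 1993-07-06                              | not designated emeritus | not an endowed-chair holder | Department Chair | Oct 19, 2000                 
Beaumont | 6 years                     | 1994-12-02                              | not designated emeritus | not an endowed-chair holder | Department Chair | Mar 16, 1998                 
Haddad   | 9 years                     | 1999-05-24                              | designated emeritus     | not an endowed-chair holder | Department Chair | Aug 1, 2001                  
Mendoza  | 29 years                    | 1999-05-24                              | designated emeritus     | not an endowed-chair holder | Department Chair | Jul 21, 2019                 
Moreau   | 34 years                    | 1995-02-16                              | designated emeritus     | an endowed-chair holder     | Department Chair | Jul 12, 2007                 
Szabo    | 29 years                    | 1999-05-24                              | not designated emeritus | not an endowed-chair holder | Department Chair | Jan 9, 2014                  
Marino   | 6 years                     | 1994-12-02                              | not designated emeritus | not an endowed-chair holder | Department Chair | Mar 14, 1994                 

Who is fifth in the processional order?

By current position: Petrov, Marino, Beaumont, Moreau, Leclerc, Haddad, Szabo and Mendoza (Department Chair).
Among Petrov, Marino, Beaumont, Moreau, Leclerc, Haddad, Szabo and Mendoza, by date of appointment to current position (earlier first): Petrov (1993-07-06) before Marino and Beaumont (1994-12-02) before Moreau (1995-02-16) before Leclerc, Haddad, Szabo and Mendoza (1999-05-24).
Marino and Beaumont both have years of continuous service 6 years, so the next rule applies.
Among Marino and Beaumont, by date the degree was conferred (earlier first): Marino (Mar 14, 1994) before Beaumont (Mar 16, 1998).
Among Leclerc, Haddad, Szabo and Mendoza, by years of continuous service (lower first): Leclerc and Haddad (9 years) before Szabo and Mendoza (29 years).
Among Leclerc and Haddad, by date the degree was conferred (earlier first): Leclerc (Mar 23, 1998) before Haddad (Aug 1, 2001).
Among Szabo and Mendoza, by date the degree was conferred (earlier first): Szabo (Jan 9, 2014) before Mendoza (Jul 21, 2019).
Order: Petrov, Marino, Beaumont, Moreau, Leclerc, Haddad, Szabo, Mendoza.

Leclerc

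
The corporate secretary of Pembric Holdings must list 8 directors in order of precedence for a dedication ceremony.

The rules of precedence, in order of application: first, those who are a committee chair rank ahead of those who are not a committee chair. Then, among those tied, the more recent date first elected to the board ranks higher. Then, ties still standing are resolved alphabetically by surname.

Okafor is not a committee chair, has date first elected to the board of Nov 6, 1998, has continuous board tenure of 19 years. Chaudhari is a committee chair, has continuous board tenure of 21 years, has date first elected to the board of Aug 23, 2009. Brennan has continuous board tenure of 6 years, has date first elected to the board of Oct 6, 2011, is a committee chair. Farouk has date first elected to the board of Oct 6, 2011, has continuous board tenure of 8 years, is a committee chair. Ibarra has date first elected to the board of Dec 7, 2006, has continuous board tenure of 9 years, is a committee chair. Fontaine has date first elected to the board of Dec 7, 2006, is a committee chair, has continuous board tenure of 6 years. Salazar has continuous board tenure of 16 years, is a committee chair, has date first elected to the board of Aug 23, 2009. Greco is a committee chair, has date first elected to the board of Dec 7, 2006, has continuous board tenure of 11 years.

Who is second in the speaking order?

Farouk

By the first rule: Brennan, Farouk, Chaudhari, Salazar, Fontaine, Greco and Ibarra (each a committee chair); then Okafor (not a committee chair).
Among Brennan, Farouk, Chaudhari, Salazar, Fontaine, Greco and Ibarra, by date first elected to the board (later first): Brennan and Farouk (Oct 6, 2011) before Chaudhari and Salazar (Aug 23, 2009) before Fontaine, Greco and Ibarra (Dec 7, 2006).
Among Brennan and Farouk, alphabetically by surname: Brennan before Farouk.
Among Chaudhari and Salazar, alphabetically by surname: Chaudhari before Salazar.
Among Fontaine, Greco and Ibarra, alphabetically by surname: Fontaine before Greco before Ibarra.
Order: Brennan, Farouk, Chaudhari, Salazar, Fontaine, Greco, Ibarra, Okafor.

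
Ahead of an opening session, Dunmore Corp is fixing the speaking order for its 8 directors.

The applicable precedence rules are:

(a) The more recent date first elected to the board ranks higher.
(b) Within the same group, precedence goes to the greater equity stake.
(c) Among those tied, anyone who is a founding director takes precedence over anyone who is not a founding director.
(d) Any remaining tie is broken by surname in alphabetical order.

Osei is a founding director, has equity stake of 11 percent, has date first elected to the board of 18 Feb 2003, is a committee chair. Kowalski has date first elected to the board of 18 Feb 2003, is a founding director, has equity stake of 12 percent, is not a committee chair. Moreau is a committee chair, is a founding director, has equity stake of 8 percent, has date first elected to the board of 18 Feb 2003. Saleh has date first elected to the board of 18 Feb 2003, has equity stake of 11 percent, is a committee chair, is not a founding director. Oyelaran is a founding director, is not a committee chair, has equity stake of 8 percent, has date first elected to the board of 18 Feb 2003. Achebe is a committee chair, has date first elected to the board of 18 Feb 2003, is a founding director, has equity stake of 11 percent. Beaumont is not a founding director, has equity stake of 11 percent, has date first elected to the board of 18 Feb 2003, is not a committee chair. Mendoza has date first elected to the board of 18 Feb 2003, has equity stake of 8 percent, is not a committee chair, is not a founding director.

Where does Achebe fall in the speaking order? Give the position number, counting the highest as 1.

2

By date first elected to the board (later first): Kowalski, Achebe, Osei, Beaumont, Saleh, Moreau, Oyelaran and Mendoza (each 18 Feb 2003).
Among Kowalski, Achebe, Osei, Beaumont, Saleh, Moreau, Oyelaran and Mendoza, by equity stake (higher first): Kowalski (12 percent) before Achebe, Osei, Beaumont and Saleh (11 percent) before Moreau, Oyelaran and Mendoza (8 percent).
Among Achebe, Osei, Beaumont and Saleh, a founding director before not a founding director: Achebe and Osei (a founding director) before Beaumont and Saleh (not a founding director).
Among Achebe and Osei, alphabetically by surname: Achebe before Osei.
Among Beaumont and Saleh, alphabetically by surname: Beaumont before Saleh.
Among Moreau, Oyelaran and Mendoza, a founding director before not a founding director: Moreau and Oyelaran (a founding director) before Mendoza (not a founding director).
Among Moreau and Oyelaran, alphabetically by surname: Moreau before Oyelaran.
Order: Kowalski, Achebe, Osei, Beaumont, Saleh, Moreau, Oyelaran, Mendoza. So position 2.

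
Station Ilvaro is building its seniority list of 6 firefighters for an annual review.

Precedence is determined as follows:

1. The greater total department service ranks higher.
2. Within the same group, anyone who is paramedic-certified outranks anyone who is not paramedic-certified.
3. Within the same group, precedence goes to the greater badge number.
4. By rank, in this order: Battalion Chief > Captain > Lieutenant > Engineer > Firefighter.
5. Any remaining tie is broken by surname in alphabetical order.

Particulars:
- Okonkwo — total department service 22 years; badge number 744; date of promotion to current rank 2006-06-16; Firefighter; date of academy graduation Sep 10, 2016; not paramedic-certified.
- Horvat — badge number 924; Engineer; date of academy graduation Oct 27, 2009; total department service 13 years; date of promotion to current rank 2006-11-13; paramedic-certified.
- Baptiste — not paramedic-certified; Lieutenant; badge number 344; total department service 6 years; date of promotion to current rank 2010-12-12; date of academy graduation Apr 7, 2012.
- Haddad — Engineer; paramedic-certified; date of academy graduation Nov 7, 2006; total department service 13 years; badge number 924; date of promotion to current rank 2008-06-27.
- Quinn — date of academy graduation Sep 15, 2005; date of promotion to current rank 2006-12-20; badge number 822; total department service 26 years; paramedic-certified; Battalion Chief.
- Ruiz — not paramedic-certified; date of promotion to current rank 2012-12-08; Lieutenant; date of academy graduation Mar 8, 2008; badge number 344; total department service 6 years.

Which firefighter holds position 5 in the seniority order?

Baptiste

By total department service (higher first): Quinn (26 years); then Okonkwo (22 years); then Haddad and Horvat (both 13 years); then Baptiste and Ruiz (both 6 years).
Haddad and Horvat are each paramedic-certified, so the next rule applies.
Haddad and Horvat both have badge number 924, so the next rule applies.
Haddad and Horvat are each Engineer, so the next rule applies.
Among Haddad and Horvat, alphabetically by surname: Haddad before Horvat.
Baptiste and Ruiz are each not paramedic-certified, so the next rule applies.
Baptiste and Ruiz both have badge number 344, so the next rule applies.
Baptiste and Ruiz are each Lieutenant, so the next rule applies.
Among Baptiste and Ruiz, alphabetically by surname: Baptiste before Ruiz.
Order: Quinn, Okonkwo, Haddad, Horvat, Baptiste, Ruiz.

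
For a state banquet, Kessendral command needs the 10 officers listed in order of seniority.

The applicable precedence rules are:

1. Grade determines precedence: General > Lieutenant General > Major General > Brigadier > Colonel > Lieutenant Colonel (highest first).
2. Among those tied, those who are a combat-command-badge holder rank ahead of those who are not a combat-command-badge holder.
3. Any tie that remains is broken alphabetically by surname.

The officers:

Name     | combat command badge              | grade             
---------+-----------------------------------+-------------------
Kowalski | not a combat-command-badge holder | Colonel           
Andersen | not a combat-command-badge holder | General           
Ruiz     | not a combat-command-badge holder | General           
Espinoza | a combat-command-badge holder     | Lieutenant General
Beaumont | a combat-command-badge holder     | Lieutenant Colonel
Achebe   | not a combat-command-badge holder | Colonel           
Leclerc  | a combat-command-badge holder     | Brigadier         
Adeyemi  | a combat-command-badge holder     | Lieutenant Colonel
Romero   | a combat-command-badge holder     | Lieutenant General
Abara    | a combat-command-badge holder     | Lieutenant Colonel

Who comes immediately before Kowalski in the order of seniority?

Achebe

By grade: Andersen and Ruiz (General); then Espinoza and Romero (Lieutenant General); then Leclerc (Brigadier); then Achebe and Kowalski (Colonel); then Abara, Adeyemi and Beaumont (Lieutenant Colonel).
Andersen and Ruiz are each not a combat-command-badge holder, so the next rule applies.
Among Andersen and Ruiz, alphabetically by surname: Andersen before Ruiz.
Espinoza and Romero are each a combat-command-badge holder, so the next rule applies.
Among Espinoza and Romero, alphabetically by surname: Espinoza before Romero.
Achebe and Kowalski are each not a combat-command-badge holder, so the next rule applies.
Among Achebe and Kowalski, alphabetically by surname: Achebe before Kowalski.
Abara, Adeyemi and Beaumont are each a combat-command-badge holder, so the next rule applies.
Among Abara, Adeyemi and Beaumont, alphabetically by surname: Abara before Adeyemi before Beaumont.
Order: Andersen, Ruiz, Espinoza, Romero, Leclerc, Achebe, Kowalski, Abara, Adeyemi, Beaumont.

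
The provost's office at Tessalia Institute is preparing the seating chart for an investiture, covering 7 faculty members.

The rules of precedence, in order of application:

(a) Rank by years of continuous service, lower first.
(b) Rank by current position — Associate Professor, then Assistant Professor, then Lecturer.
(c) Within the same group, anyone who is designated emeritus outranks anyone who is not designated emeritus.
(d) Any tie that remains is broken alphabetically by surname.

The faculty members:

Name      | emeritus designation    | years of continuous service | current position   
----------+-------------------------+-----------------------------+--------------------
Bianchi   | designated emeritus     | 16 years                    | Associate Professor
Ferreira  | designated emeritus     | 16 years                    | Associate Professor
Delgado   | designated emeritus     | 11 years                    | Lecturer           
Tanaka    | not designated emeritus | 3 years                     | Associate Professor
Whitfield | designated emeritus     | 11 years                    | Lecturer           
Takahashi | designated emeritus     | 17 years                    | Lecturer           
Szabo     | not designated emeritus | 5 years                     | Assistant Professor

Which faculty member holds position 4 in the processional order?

By years of continuous service (lower first): Tanaka (3 years); then Szabo (5 years); then Delgado and Whitfield (both 11 years); then Bianchi and Ferreira (both 16 years); then Takahashi (17 years).
Delgado and Whitfield are each Lecturer, so the next rule applies.
Delgado and Whitfield are each designated emeritus, so the next rule applies.
Among Delgado and Whitfield, alphabetically by surname: Delgado before Whitfield.
Bianchi and Ferreira are each Associate Professor, so the next rule applies.
Bianchi and Ferreira are each designated emeritus, so the next rule applies.
Among Bianchi and Ferreira, alphabetically by surname: Bianchi before Ferreira.
Order: Tanaka, Szabo, Delgado, Whitfield, Bianchi, Ferreira, Takahashi.

Whitfield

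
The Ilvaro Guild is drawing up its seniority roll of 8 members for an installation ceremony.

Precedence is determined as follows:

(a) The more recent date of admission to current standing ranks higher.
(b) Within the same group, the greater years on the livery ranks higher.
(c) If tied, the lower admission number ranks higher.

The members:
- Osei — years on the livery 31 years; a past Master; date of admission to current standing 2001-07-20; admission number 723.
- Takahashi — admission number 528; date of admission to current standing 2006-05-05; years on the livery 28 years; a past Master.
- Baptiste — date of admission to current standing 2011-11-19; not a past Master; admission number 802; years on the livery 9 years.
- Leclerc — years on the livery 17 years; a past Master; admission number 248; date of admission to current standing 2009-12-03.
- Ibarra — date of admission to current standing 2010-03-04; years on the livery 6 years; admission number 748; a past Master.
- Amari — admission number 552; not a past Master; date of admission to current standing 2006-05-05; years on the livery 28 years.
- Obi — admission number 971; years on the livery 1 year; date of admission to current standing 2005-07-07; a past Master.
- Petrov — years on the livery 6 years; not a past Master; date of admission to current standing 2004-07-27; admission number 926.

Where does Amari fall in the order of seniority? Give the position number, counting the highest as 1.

By date of admission to current standing (later first): Baptiste (2011-11-19); then Ibarra (2010-03-04); then Leclerc (2009-12-03); then Takahashi and Amari (both 2006-05-05); then Obi (2005-07-07); then Petrov (2004-07-27); then Osei (2001-07-20).
Takahashi and Amari both have years on the livery 28 years, so the next rule applies.
Among Takahashi and Amari, by admission number (lower first): Takahashi (528) before Amari (552).
Order: Baptiste, Ibarra, Leclerc, Takahashi, Amari, Obi, Petrov, Osei. So position 5.

5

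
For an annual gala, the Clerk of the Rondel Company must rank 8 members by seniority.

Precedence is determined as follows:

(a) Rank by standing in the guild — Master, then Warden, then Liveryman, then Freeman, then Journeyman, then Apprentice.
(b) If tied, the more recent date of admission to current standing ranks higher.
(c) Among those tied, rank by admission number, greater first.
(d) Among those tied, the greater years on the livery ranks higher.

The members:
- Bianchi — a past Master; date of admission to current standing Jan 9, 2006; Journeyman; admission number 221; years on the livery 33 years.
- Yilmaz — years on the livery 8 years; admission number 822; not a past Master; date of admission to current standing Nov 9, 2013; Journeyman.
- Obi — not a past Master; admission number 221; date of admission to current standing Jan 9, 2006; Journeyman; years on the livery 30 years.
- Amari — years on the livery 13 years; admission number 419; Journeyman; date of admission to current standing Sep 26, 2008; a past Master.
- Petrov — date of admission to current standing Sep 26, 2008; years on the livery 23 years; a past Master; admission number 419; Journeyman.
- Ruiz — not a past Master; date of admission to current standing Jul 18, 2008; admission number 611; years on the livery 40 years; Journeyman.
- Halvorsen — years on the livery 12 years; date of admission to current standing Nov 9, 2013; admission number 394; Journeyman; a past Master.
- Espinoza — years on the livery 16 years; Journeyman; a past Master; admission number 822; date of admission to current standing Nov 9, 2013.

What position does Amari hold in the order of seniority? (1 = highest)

By standing in the guild: Espinoza, Yilmaz, Halvorsen, Petrov, Amari, Ruiz, Bianchi and Obi (Journeyman).
Among Espinoza, Yilmaz, Halvorsen, Petrov, Amari, Ruiz, Bianchi and Obi, by date of admission to current standing (later first): Espinoza, Yilmaz and Halvorsen (Nov 9, 2013) before Petrov and Amari (Sep 26, 2008) before Ruiz (Jul 18, 2008) before Bianchi and Obi (Jan 9, 2006).
Among Espinoza, Yilmaz and Halvorsen, by admission number (higher first): Espinoza and Yilmaz (822) before Halvorsen (394).
Among Espinoza and Yilmaz, by years on the livery (higher first): Espinoza (16 years) before Yilmaz (8 years).
Petrov and Amari both have admission number 419, so the next rule applies.
Among Petrov and Amari, by years on the livery (higher first): Petrov (23 years) before Amari (13 years).
Bianchi and Obi both have admission number 221, so the next rule applies.
Among Bianchi and Obi, by years on the livery (higher first): Bianchi (33 years) before Obi (30 years).
Order: Espinoza, Yilmaz, Halvorsen, Petrov, Amari, Ruiz, Bianchi, Obi. So position 5.

5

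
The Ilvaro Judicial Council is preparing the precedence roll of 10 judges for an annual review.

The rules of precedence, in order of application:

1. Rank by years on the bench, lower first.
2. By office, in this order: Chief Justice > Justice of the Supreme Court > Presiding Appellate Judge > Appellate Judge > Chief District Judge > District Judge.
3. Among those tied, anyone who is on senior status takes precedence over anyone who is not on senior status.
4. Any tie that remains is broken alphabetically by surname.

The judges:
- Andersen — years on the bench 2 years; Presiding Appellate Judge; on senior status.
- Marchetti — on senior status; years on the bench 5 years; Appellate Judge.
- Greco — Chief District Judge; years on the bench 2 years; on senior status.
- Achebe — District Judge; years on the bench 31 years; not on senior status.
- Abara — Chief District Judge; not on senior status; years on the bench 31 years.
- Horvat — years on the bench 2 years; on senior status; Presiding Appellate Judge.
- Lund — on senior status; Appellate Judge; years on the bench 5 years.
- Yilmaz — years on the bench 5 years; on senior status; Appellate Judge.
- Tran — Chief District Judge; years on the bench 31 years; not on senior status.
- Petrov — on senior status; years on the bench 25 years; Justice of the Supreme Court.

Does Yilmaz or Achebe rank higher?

By years on the bench (lower first): Andersen, Horvat and Greco (each 2 years); then Lund, Marchetti and Yilmaz (each 5 years); then Petrov (25 years); then Abara, Tran and Achebe (each 31 years).
Among Andersen, Horvat and Greco, by office: Andersen and Horvat (Presiding Appellate Judge) before Greco (Chief District Judge).
Andersen and Horvat are each on senior status, so the next rule applies.
Among Andersen and Horvat, alphabetically by surname: Andersen before Horvat.
Lund, Marchetti and Yilmaz are each Appellate Judge, so the next rule applies.
Lund, Marchetti and Yilmaz are each on senior status, so the next rule applies.
Among Lund, Marchetti and Yilmaz, alphabetically by surname: Lund before Marchetti before Yilmaz.
Among Abara, Tran and Achebe, by office: Abara and Tran (Chief District Judge) before Achebe (District Judge).
Abara and Tran are each not on senior status, so the next rule applies.
Among Abara and Tran, alphabetically by surname: Abara before Tran.
So Yilmaz takes precedence.

Yilmaz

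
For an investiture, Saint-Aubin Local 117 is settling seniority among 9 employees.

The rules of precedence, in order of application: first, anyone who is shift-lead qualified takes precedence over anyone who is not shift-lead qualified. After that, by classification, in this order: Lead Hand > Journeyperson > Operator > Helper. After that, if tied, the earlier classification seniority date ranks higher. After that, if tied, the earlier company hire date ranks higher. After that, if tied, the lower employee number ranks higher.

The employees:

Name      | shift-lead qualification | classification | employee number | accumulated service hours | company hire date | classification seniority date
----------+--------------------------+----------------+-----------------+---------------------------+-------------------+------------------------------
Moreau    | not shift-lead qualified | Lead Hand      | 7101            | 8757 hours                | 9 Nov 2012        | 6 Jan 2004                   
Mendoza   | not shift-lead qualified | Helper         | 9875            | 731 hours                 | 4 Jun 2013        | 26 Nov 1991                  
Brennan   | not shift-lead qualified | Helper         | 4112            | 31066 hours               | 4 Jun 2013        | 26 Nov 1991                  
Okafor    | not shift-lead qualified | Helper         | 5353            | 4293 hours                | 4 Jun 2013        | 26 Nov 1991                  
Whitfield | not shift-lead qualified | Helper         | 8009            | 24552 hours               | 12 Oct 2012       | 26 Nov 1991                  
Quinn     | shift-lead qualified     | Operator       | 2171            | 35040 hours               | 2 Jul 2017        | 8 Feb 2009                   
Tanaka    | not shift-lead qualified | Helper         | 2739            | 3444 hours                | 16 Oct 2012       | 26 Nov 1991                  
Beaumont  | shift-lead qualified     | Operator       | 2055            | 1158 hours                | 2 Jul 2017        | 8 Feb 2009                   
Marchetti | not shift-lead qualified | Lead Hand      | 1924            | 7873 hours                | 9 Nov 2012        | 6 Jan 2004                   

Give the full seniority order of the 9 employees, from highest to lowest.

By the first rule: Beaumont and Quinn (both shift-lead qualified); then Marchetti, Moreau, Whitfield, Tanaka, Brennan, Okafor and Mendoza (each not shift-lead qualified).
Beaumont and Quinn are each Operator, so the next rule applies.
Beaumont and Quinn both have classification seniority date 8 Feb 2009, so the next rule applies.
Beaumont and Quinn both have company hire date 2 Jul 2017, so the next rule applies.
Among Beaumont and Quinn, by employee number (lower first): Beaumont (2055) before Quinn (2171).
Among Marchetti, Moreau, Whitfield, Tanaka, Brennan, Okafor and Mendoza, by classification: Marchetti and Moreau (Lead Hand) before Whitfield, Tanaka, Brennan, Okafor and Mendoza (Helper).
Marchetti and Moreau both have classification seniority date 6 Jan 2004, so the next rule applies.
Marchetti and Moreau both have company hire date 9 Nov 2012, so the next rule applies.
Among Marchetti and Moreau, by employee number (lower first): Marchetti (1924) before Moreau (7101).
Whitfield, Tanaka, Brennan, Okafor and Mendoza all have classification seniority date 26 Nov 1991, so the next rule applies.
Among Whitfield, Tanaka, Brennan, Okafor and Mendoza, by company hire date (earlier first): Whitfield (12 Oct 2012) before Tanaka (16 Oct 2012) before Brennan, Okafor and Mendoza (4 Jun 2013).
Among Brennan, Okafor and Mendoza, by employee number (lower first): Brennan (4112) before Okafor (5353) before Mendoza (9875).
Full order: Beaumont, Quinn, Marchetti, Moreau, Whitfield, Tanaka, Brennan, Okafor, Mendoza.

Beaumont, Quinn, Marchetti, Moreau, Whitfield, Tanaka, Brennan, Okafor, Mendoza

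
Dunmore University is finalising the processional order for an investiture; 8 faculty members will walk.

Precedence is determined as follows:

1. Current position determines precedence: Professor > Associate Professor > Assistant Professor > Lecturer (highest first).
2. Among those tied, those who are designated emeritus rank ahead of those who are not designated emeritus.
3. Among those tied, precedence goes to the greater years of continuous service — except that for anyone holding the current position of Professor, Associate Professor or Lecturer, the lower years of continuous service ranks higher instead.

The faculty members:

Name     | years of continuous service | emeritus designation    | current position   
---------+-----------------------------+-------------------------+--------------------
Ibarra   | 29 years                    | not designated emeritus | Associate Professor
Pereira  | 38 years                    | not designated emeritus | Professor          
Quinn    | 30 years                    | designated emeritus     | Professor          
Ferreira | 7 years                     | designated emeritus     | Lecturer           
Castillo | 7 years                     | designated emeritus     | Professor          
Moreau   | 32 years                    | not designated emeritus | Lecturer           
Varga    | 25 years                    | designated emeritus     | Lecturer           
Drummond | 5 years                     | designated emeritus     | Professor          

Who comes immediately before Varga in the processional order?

By current position: Drummond, Castillo, Quinn and Pereira (Professor); then Ibarra (Associate Professor); then Ferreira, Varga and Moreau (Lecturer).
Among Drummond, Castillo, Quinn and Pereira, designated emeritus before not designated emeritus: Drummond, Castillo and Quinn (designated emeritus) before Pereira (not designated emeritus).
Among Drummond, Castillo and Quinn, by years of continuous service (lower first) (reversed rule for this group): Drummond (5 years) before Castillo (7 years) before Quinn (30 years).
Among Ferreira, Varga and Moreau, designated emeritus before not designated emeritus: Ferreira and Varga (designated emeritus) before Moreau (not designated emeritus).
Among Ferreira and Varga, by years of continuous service (lower first) (reversed rule for this group): Ferreira (7 years) before Varga (25 years).
Order: Drummond, Castillo, Quinn, Pereira, Ibarra, Ferreira, Varga, Moreau.

Ferreira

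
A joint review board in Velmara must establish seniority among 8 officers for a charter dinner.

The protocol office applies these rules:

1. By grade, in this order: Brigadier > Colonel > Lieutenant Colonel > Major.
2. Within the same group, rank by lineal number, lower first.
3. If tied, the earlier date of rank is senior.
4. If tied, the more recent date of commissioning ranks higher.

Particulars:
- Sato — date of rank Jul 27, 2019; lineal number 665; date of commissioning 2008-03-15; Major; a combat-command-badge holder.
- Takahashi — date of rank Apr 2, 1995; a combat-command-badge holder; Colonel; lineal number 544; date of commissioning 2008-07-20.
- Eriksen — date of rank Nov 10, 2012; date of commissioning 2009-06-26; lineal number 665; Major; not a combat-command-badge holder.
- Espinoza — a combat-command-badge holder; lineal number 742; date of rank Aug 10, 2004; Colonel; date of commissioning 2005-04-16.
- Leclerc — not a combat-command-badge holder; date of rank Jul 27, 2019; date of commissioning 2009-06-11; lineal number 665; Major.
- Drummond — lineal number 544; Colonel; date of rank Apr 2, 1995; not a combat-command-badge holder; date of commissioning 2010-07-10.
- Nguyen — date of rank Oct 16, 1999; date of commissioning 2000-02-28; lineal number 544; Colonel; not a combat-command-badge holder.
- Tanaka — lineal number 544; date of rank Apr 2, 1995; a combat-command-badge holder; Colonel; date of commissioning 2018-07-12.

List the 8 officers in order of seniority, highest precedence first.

Tanaka, Drummond, Takahashi, Nguyen, Espinoza, Eriksen, Leclerc, Sato

By grade: Tanaka, Drummond, Takahashi, Nguyen and Espinoza (Colonel); then Eriksen, Leclerc and Sato (Major).
Among Tanaka, Drummond, Takahashi, Nguyen and Espinoza, by lineal number (lower first): Tanaka, Drummond, Takahashi and Nguyen (544) before Espinoza (742).
Among Tanaka, Drummond, Takahashi and Nguyen, by date of rank (earlier first): Tanaka, Drummond and Takahashi (Apr 2, 1995) before Nguyen (Oct 16, 1999).
Among Tanaka, Drummond and Takahashi, by date of commissioning (later first): Tanaka (2018-07-12) before Drummond (2010-07-10) before Takahashi (2008-07-20).
Eriksen, Leclerc and Sato all have lineal number 665, so the next rule applies.
Among Eriksen, Leclerc and Sato, by date of rank (earlier first): Eriksen (Nov 10, 2012) before Leclerc and Sato (Jul 27, 2019).
Among Leclerc and Sato, by date of commissioning (later first): Leclerc (2009-06-11) before Sato (2008-03-15).
Full order: Tanaka, Drummond, Takahashi, Nguyen, Espinoza, Eriksen, Leclerc, Sato.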